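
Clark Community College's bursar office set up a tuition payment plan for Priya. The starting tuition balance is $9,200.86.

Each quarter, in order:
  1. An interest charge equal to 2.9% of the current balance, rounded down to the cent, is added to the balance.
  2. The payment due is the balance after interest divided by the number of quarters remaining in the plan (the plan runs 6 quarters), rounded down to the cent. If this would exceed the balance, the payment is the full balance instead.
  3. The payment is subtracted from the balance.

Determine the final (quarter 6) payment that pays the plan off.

Quarter 1: opening $9,200.86; interest $266.82 → $9,467.68; payment $1,577.94; balance $7,889.74
Quarter 2: opening $7,889.74; interest $228.80 → $8,118.54; payment $1,623.70; balance $6,494.84
Quarter 3: opening $6,494.84; interest $188.35 → $6,683.19; payment $1,670.79; balance $5,012.40
Quarter 4: opening $5,012.40; interest $145.35 → $5,157.75; payment $1,719.25; balance $3,438.50
Quarter 5: opening $3,438.50; interest $99.71 → $3,538.21; payment $1,769.10; balance $1,769.11
Quarter 6: opening $1,769.11; interest $51.30 → $1,820.41; payment $1,820.41; balance $0.00

$1,820.41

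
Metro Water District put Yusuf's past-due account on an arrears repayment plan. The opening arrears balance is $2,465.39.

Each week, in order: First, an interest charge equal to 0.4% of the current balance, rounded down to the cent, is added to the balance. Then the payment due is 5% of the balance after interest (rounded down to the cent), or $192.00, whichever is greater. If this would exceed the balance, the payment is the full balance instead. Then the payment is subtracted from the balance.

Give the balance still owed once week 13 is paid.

Week 1: opening $2,465.39; interest $9.86 → $2,475.25; payment $192.00; balance $2,283.25
Week 2: opening $2,283.25; interest $9.13 → $2,292.38; payment $192.00; balance $2,100.38
Week 3: opening $2,100.38; interest $8.40 → $2,108.78; payment $192.00; balance $1,916.78
Week 4: opening $1,916.78; interest $7.66 → $1,924.44; payment $192.00; balance $1,732.44
Week 5: opening $1,732.44; interest $6.92 → $1,739.36; payment $192.00; balance $1,547.36
Week 6: opening $1,547.36; interest $6.18 → $1,553.54; payment $192.00; balance $1,361.54
Week 7: opening $1,361.54; interest $5.44 → $1,366.98; payment $192.00; balance $1,174.98
Week 8: opening $1,174.98; interest $4.69 → $1,179.67; payment $192.00; balance $987.67
Week 9: opening $987.67; interest $3.95 → $991.62; payment $192.00; balance $799.62
Week 10: opening $799.62; interest $3.19 → $802.81; payment $192.00; balance $610.81
Week 11: opening $610.81; interest $2.44 → $613.25; payment $192.00; balance $421.25
Week 12: opening $421.25; interest $1.68 → $422.93; payment $192.00; balance $230.93
Week 13: opening $230.93; interest $0.92 → $231.85; payment $192.00; balance $39.85

$39.85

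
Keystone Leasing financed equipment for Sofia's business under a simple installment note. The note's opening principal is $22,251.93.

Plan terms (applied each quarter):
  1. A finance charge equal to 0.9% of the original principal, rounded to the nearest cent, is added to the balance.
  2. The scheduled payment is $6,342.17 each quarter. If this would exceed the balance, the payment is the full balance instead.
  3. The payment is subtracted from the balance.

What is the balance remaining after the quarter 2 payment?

$9,968.13

Quarter 1: opening $22,251.93; interest $200.27 → $22,452.20; payment $6,342.17; balance $16,110.03
Quarter 2: opening $16,110.03; interest $200.27 → $16,310.30; payment $6,342.17; balance $9,968.13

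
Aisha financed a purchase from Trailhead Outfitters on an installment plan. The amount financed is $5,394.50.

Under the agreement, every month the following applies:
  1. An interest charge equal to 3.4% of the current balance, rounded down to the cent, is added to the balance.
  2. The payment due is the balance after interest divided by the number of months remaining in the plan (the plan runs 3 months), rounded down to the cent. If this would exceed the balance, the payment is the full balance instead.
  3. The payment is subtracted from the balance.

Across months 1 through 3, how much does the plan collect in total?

Month 1: opening $5,394.50; interest $183.41 → $5,577.91; payment $1,859.30; balance $3,718.61
Month 2: opening $3,718.61; interest $126.43 → $3,845.04; payment $1,922.52; balance $1,922.52
Month 3: opening $1,922.52; interest $65.36 → $1,987.88; payment $1,987.88; balance $0.00
Total paid: $5,769.70

$5,769.70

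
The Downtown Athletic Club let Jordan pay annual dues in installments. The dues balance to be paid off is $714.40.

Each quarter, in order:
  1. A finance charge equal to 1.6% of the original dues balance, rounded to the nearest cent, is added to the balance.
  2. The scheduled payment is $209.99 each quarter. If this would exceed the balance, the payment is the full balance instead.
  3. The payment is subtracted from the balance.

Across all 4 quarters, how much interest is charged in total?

$45.72

Quarter 1: $714.40 +$11.43 interest = $725.83; pay $209.99 → $515.84
Quarter 2: $515.84 +$11.43 interest = $527.27; pay $209.99 → $317.28
Quarter 3: $317.28 +$11.43 interest = $328.71; pay $209.99 → $118.72
Quarter 4: $118.72 +$11.43 interest = $130.15; pay $130.15 → $0.00
Total interest: $11.43 + $11.43 + $11.43 + $11.43 = $45.72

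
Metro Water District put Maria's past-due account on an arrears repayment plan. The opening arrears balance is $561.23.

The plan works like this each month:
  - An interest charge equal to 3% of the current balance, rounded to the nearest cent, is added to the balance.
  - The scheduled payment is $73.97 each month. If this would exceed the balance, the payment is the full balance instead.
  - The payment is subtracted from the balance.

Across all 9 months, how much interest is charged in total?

$85.32

Month 1: $561.23 +$16.84 interest = $578.07; pay $73.97 → $504.10
Month 2: $504.10 +$15.12 interest = $519.22; pay $73.97 → $445.25
Month 3: $445.25 +$13.36 interest = $458.61; pay $73.97 → $384.64
Month 4: $384.64 +$11.54 interest = $396.18; pay $73.97 → $322.21
Month 5: $322.21 +$9.67 interest = $331.88; pay $73.97 → $257.91
Month 6: $257.91 +$7.74 interest = $265.65; pay $73.97 → $191.68
Month 7: $191.68 +$5.75 interest = $197.43; pay $73.97 → $123.46
Month 8: $123.46 +$3.70 interest = $127.16; pay $73.97 → $53.19
Month 9: $53.19 +$1.60 interest = $54.79; pay $54.79 → $0.00
Total interest: $16.84 + $15.12 + $13.36 + $11.54 + $9.67 + $7.74 + $5.75 + $3.70 + $1.60 = $85.32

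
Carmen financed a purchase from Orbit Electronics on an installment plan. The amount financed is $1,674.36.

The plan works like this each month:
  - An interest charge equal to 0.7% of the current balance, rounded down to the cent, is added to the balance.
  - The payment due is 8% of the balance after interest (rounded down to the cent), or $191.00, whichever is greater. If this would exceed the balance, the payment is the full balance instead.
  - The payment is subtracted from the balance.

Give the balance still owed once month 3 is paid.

$1,132.74

Month 1: $1,674.36 +$11.72 interest = $1,686.08; pay $191.00 → $1,495.08
Month 2: $1,495.08 +$10.46 interest = $1,505.54; pay $191.00 → $1,314.54
Month 3: $1,314.54 +$9.20 interest = $1,323.74; pay $191.00 → $1,132.74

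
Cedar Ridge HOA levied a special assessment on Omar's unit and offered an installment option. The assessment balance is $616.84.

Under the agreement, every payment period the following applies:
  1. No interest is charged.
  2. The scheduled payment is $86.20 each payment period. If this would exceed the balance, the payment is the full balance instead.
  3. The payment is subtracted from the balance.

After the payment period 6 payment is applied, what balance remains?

Payment period 1: $616.84 − $86.20 → $530.64
Payment period 2: $530.64 − $86.20 → $444.44
Payment period 3: $444.44 − $86.20 → $358.24
Payment period 4: $358.24 − $86.20 → $272.04
Payment period 5: $272.04 − $86.20 → $185.84
Payment period 6: $185.84 − $86.20 → $99.64

$99.64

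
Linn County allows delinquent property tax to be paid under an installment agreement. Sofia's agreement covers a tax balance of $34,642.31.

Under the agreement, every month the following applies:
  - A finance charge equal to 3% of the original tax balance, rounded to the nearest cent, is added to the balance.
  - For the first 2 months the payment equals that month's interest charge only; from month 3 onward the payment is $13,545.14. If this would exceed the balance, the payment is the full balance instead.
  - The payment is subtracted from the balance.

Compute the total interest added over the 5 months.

Month 1: opening $34,642.31; interest $1,039.27 → $35,681.58; payment $1,039.27; balance $34,642.31
Month 2: opening $34,642.31; interest $1,039.27 → $35,681.58; payment $1,039.27; balance $34,642.31
Month 3: opening $34,642.31; interest $1,039.27 → $35,681.58; payment $13,545.14; balance $22,136.44
Month 4: opening $22,136.44; interest $1,039.27 → $23,175.71; payment $13,545.14; balance $9,630.57
Month 5: opening $9,630.57; interest $1,039.27 → $10,669.84; payment $10,669.84; balance $0.00
Total interest: $1,039.27 + $1,039.27 + $1,039.27 + $1,039.27 + $1,039.27 = $5,196.35

$5,196.35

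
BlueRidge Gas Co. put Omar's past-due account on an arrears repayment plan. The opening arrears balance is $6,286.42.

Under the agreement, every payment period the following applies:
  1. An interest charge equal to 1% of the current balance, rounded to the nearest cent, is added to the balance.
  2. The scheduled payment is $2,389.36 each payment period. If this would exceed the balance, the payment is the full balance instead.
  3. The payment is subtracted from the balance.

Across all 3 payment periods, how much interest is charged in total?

Payment period 1: $6,286.42 +$62.86 interest = $6,349.28; pay $2,389.36 → $3,959.92
Payment period 2: $3,959.92 +$39.60 interest = $3,999.52; pay $2,389.36 → $1,610.16
Payment period 3: $1,610.16 +$16.10 interest = $1,626.26; pay $1,626.26 → $0.00
Total interest: $62.86 + $39.60 + $16.10 = $118.56

$118.56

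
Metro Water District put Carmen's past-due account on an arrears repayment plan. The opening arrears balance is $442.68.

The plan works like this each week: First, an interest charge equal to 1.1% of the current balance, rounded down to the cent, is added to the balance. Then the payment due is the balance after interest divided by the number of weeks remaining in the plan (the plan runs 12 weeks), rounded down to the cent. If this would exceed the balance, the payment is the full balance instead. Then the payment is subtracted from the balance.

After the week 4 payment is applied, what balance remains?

Week 1: $442.68 +$4.86 interest = $447.54; pay $37.29 → $410.25
Week 2: $410.25 +$4.51 interest = $414.76; pay $37.70 → $377.06
Week 3: $377.06 +$4.14 interest = $381.20; pay $38.12 → $343.08
Week 4: $343.08 +$3.77 interest = $346.85; pay $38.53 → $308.32

$308.32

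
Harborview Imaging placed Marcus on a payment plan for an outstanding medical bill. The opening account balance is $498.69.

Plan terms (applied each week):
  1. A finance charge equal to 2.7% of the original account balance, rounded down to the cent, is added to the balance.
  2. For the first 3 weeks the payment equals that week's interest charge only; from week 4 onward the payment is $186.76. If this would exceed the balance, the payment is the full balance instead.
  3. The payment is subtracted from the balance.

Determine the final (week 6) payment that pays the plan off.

Week 1: $498.69 +$13.46 interest = $512.15; pay $13.46 → $498.69
Week 2: $498.69 +$13.46 interest = $512.15; pay $13.46 → $498.69
Week 3: $498.69 +$13.46 interest = $512.15; pay $13.46 → $498.69
Week 4: $498.69 +$13.46 interest = $512.15; pay $186.76 → $325.39
Week 5: $325.39 +$13.46 interest = $338.85; pay $186.76 → $152.09
Week 6: $152.09 +$13.46 interest = $165.55; pay $165.55 → $0.00

$165.55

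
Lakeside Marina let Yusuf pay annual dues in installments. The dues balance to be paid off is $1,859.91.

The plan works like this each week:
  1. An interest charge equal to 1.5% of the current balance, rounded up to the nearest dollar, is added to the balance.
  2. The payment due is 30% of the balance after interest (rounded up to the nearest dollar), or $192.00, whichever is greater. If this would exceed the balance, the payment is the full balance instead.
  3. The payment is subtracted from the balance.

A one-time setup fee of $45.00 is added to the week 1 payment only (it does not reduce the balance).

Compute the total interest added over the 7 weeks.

Week 1: opening $1,859.91; interest $28.00 → $1,887.91; payment $567.00 (+ $45.00 fee); balance $1,320.91
Week 2: opening $1,320.91; interest $20.00 → $1,340.91; payment $403.00; balance $937.91
Week 3: opening $937.91; interest $15.00 → $952.91; payment $286.00; balance $666.91
Week 4: opening $666.91; interest $11.00 → $677.91; payment $204.00; balance $473.91
Week 5: opening $473.91; interest $8.00 → $481.91; payment $192.00; balance $289.91
Week 6: opening $289.91; interest $5.00 → $294.91; payment $192.00; balance $102.91
Week 7: opening $102.91; interest $2.00 → $104.91; payment $104.91; balance $0.00
Total interest: $28.00 + $20.00 + $15.00 + $11.00 + $8.00 + $5.00 + $2.00 = $89.00

$89.00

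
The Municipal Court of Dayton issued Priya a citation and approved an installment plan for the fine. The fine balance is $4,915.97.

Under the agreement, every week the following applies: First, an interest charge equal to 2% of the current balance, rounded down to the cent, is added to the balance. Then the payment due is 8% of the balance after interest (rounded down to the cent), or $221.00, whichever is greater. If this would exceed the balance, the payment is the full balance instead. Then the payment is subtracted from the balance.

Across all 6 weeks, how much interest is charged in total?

$506.16

Week 1: opening $4,915.97; interest $98.31 → $5,014.28; payment $401.14; balance $4,613.14
Week 2: opening $4,613.14; interest $92.26 → $4,705.40; payment $376.43; balance $4,328.97
Week 3: opening $4,328.97; interest $86.57 → $4,415.54; payment $353.24; balance $4,062.30
Week 4: opening $4,062.30; interest $81.24 → $4,143.54; payment $331.48; balance $3,812.06
Week 5: opening $3,812.06; interest $76.24 → $3,888.30; payment $311.06; balance $3,577.24
Week 6: opening $3,577.24; interest $71.54 → $3,648.78; payment $291.90; balance $3,356.88
Total interest: $98.31 + $92.26 + $86.57 + $81.24 + $76.24 + $71.54 = $506.16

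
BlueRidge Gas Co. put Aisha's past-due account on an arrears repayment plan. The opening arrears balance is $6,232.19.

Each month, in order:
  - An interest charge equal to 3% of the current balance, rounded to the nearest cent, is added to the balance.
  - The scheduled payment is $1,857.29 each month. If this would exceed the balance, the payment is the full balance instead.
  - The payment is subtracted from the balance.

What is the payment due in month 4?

$1,101.47

Month 1: opening $6,232.19; interest $186.97 → $6,419.16; payment $1,857.29; balance $4,561.87
Month 2: opening $4,561.87; interest $136.86 → $4,698.73; payment $1,857.29; balance $2,841.44
Month 3: opening $2,841.44; interest $85.24 → $2,926.68; payment $1,857.29; balance $1,069.39
Month 4: opening $1,069.39; interest $32.08 → $1,101.47; payment $1,101.47; balance $0.00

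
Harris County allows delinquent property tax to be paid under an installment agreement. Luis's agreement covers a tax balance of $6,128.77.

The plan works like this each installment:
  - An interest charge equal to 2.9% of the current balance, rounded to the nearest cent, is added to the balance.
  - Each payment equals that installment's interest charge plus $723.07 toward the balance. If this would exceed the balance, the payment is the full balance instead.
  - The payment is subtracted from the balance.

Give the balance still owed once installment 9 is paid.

Installment 1: $6,128.77 +$177.73 interest = $6,306.50; pay $900.80 → $5,405.70
Installment 2: $5,405.70 +$156.77 interest = $5,562.47; pay $879.84 → $4,682.63
Installment 3: $4,682.63 +$135.80 interest = $4,818.43; pay $858.87 → $3,959.56
Installment 4: $3,959.56 +$114.83 interest = $4,074.39; pay $837.90 → $3,236.49
Installment 5: $3,236.49 +$93.86 interest = $3,330.35; pay $816.93 → $2,513.42
Installment 6: $2,513.42 +$72.89 interest = $2,586.31; pay $795.96 → $1,790.35
Installment 7: $1,790.35 +$51.92 interest = $1,842.27; pay $774.99 → $1,067.28
Installment 8: $1,067.28 +$30.95 interest = $1,098.23; pay $754.02 → $344.21
Installment 9: $344.21 +$9.98 interest = $354.19; pay $354.19 → $0.00

$0.00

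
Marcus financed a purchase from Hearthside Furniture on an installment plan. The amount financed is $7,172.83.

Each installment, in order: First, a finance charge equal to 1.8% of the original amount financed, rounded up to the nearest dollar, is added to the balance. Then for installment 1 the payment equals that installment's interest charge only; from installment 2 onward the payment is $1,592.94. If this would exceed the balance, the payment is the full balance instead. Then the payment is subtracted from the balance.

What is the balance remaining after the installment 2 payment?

Installment 1: $7,172.83 +$130.00 interest = $7,302.83; pay $130.00 → $7,172.83
Installment 2: $7,172.83 +$130.00 interest = $7,302.83; pay $1,592.94 → $5,709.89

$5,709.89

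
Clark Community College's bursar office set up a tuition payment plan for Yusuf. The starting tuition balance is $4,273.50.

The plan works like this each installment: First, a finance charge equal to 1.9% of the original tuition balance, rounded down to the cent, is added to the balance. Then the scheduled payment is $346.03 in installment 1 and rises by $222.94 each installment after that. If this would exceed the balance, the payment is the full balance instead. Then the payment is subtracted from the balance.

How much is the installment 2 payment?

$568.97

Installment 1: $4,273.50 +$81.19 interest = $4,354.69; pay $346.03 → $4,008.66
Installment 2: $4,008.66 +$81.19 interest = $4,089.85; pay $568.97 → $3,520.88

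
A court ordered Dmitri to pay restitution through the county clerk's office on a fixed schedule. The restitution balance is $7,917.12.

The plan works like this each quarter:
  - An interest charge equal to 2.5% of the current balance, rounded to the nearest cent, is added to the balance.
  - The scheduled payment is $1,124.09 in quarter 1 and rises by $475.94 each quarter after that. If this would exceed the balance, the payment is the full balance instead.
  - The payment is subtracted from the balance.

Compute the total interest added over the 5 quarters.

$631.75

# | Opening | Interest | Payment | End bal
1 | $7,917.12 | $197.93 | $1,124.09 | $6,990.96
2 | $6,990.96 | $174.77 | $1,600.03 | $5,565.70
3 | $5,565.70 | $139.14 | $2,075.97 | $3,628.87
4 | $3,628.87 | $90.72 | $2,551.91 | $1,167.68
5 | $1,167.68 | $29.19 | $1,196.87 | $0.00
Total interest: $197.93 + $174.77 + $139.14 + $90.72 + $29.19 = $631.75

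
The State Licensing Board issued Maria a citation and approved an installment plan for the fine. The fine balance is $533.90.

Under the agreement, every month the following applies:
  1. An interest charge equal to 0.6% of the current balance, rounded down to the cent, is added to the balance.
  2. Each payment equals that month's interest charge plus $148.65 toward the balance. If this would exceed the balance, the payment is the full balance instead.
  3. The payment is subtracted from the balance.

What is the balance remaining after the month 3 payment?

$87.95

Month 1: opening $533.90; interest $3.20 → $537.10; payment $151.85; balance $385.25
Month 2: opening $385.25; interest $2.31 → $387.56; payment $150.96; balance $236.60
Month 3: opening $236.60; interest $1.41 → $238.01; payment $150.06; balance $87.95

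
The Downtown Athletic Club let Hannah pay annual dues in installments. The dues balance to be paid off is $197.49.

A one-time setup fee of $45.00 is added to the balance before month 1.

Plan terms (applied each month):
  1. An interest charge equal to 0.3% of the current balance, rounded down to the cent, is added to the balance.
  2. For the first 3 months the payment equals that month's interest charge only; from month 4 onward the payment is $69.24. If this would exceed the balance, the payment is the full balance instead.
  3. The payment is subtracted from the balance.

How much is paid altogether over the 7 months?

Month 1: $242.49 +$0.72 interest = $243.21; pay $0.72 → $242.49
Month 2: $242.49 +$0.72 interest = $243.21; pay $0.72 → $242.49
Month 3: $242.49 +$0.72 interest = $243.21; pay $0.72 → $242.49
Month 4: $242.49 +$0.72 interest = $243.21; pay $69.24 → $173.97
Month 5: $173.97 +$0.52 interest = $174.49; pay $69.24 → $105.25
Month 6: $105.25 +$0.31 interest = $105.56; pay $69.24 → $36.32
Month 7: $36.32 +$0.10 interest = $36.42; pay $36.42 → $0.00
Total paid: $246.30

$246.30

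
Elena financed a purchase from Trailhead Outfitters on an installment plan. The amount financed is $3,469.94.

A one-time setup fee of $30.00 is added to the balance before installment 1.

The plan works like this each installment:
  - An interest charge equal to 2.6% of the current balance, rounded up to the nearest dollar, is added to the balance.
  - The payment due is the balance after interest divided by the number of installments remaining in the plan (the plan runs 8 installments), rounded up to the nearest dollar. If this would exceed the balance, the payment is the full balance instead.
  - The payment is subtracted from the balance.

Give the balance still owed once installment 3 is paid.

Installment 1: $3,499.94 +$91.00 interest = $3,590.94; pay $449.00 → $3,141.94
Installment 2: $3,141.94 +$82.00 interest = $3,223.94; pay $461.00 → $2,762.94
Installment 3: $2,762.94 +$72.00 interest = $2,834.94; pay $473.00 → $2,361.94

$2,361.94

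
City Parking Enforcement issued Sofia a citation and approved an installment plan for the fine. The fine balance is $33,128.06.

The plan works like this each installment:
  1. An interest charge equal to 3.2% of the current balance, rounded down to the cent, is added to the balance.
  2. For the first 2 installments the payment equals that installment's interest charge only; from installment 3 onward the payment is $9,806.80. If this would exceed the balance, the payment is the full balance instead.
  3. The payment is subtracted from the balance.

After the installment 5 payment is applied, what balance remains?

# | Opening | Interest | Payment | End bal
1 | $33,128.06 | $1,060.09 | $1,060.09 | $33,128.06
2 | $33,128.06 | $1,060.09 | $1,060.09 | $33,128.06
3 | $33,128.06 | $1,060.09 | $9,806.80 | $24,381.35
4 | $24,381.35 | $780.20 | $9,806.80 | $15,354.75
5 | $15,354.75 | $491.35 | $9,806.80 | $6,039.30

$6,039.30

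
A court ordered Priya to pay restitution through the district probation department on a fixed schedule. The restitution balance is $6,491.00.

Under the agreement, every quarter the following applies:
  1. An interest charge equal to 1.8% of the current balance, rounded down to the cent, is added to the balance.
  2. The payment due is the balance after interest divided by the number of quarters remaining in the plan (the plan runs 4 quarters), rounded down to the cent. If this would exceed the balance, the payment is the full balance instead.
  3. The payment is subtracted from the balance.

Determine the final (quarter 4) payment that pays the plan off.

$1,742.78

Quarter 1: $6,491.00 +$116.83 interest = $6,607.83; pay $1,651.95 → $4,955.88
Quarter 2: $4,955.88 +$89.20 interest = $5,045.08; pay $1,681.69 → $3,363.39
Quarter 3: $3,363.39 +$60.54 interest = $3,423.93; pay $1,711.96 → $1,711.97
Quarter 4: $1,711.97 +$30.81 interest = $1,742.78; pay $1,742.78 → $0.00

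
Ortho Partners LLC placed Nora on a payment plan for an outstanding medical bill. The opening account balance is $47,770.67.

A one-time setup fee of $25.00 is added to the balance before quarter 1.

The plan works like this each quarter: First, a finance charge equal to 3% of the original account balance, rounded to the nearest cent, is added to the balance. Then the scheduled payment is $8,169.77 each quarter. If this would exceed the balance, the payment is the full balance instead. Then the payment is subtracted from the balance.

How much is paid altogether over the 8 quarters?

Quarter 1: opening $47,795.67; interest $1,433.12 → $49,228.79; payment $8,169.77; balance $41,059.02
Quarter 2: opening $41,059.02; interest $1,433.12 → $42,492.14; payment $8,169.77; balance $34,322.37
Quarter 3: opening $34,322.37; interest $1,433.12 → $35,755.49; payment $8,169.77; balance $27,585.72
Quarter 4: opening $27,585.72; interest $1,433.12 → $29,018.84; payment $8,169.77; balance $20,849.07
Quarter 5: opening $20,849.07; interest $1,433.12 → $22,282.19; payment $8,169.77; balance $14,112.42
Quarter 6: opening $14,112.42; interest $1,433.12 → $15,545.54; payment $8,169.77; balance $7,375.77
Quarter 7: opening $7,375.77; interest $1,433.12 → $8,808.89; payment $8,169.77; balance $639.12
Quarter 8: opening $639.12; interest $1,433.12 → $2,072.24; payment $2,072.24; balance $0.00
Total paid: $59,260.63

$59,260.63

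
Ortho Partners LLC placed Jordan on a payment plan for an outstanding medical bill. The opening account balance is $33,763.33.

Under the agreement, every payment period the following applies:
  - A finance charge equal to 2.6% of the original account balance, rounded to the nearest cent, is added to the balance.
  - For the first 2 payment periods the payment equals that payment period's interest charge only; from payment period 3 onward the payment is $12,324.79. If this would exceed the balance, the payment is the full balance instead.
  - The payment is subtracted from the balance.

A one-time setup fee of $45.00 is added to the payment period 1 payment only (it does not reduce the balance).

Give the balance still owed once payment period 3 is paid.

Payment period 1: $33,763.33 +$877.85 interest = $34,641.18; pay $877.85 (+ $45.00 fee) → $33,763.33
Payment period 2: $33,763.33 +$877.85 interest = $34,641.18; pay $877.85 → $33,763.33
Payment period 3: $33,763.33 +$877.85 interest = $34,641.18; pay $12,324.79 → $22,316.39

$22,316.39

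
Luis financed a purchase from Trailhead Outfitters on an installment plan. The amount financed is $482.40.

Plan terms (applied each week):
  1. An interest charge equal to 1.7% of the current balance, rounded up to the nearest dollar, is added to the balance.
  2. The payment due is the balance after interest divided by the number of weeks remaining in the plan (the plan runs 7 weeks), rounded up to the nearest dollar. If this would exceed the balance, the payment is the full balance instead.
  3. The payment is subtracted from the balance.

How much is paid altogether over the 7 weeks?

$520.40

Week 1: opening $482.40; interest $9.00 → $491.40; payment $71.00; balance $420.40
Week 2: opening $420.40; interest $8.00 → $428.40; payment $72.00; balance $356.40
Week 3: opening $356.40; interest $7.00 → $363.40; payment $73.00; balance $290.40
Week 4: opening $290.40; interest $5.00 → $295.40; payment $74.00; balance $221.40
Week 5: opening $221.40; interest $4.00 → $225.40; payment $76.00; balance $149.40
Week 6: opening $149.40; interest $3.00 → $152.40; payment $77.00; balance $75.40
Week 7: opening $75.40; interest $2.00 → $77.40; payment $77.40; balance $0.00
Total paid: $520.40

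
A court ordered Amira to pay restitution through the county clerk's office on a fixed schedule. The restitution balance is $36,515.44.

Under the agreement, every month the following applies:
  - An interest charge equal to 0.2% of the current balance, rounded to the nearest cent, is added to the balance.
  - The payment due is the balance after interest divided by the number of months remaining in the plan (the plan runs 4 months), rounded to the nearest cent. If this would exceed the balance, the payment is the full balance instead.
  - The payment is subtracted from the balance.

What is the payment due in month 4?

# | Opening | Interest | Payment | End bal
1 | $36,515.44 | $73.03 | $9,147.12 | $27,441.35
2 | $27,441.35 | $54.88 | $9,165.41 | $18,330.82
3 | $18,330.82 | $36.66 | $9,183.74 | $9,183.74
4 | $9,183.74 | $18.37 | $9,202.11 | $0.00

$9,202.11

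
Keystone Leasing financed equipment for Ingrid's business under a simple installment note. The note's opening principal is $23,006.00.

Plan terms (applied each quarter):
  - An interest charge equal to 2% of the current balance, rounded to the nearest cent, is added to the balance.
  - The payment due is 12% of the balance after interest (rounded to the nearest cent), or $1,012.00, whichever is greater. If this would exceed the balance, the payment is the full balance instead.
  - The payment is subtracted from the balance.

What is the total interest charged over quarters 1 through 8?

# | Opening | Interest | Payment | End bal
1 | $23,006.00 | $460.12 | $2,815.93 | $20,650.19
2 | $20,650.19 | $413.00 | $2,527.58 | $18,535.61
3 | $18,535.61 | $370.71 | $2,268.76 | $16,637.56
4 | $16,637.56 | $332.75 | $2,036.44 | $14,933.87
5 | $14,933.87 | $298.68 | $1,827.91 | $13,404.64
6 | $13,404.64 | $268.09 | $1,640.73 | $12,032.00
7 | $12,032.00 | $240.64 | $1,472.72 | $10,799.92
8 | $10,799.92 | $216.00 | $1,321.91 | $9,694.01
Total interest: $460.12 + $413.00 + $370.71 + $332.75 + $298.68 + $268.09 + $240.64 + $216.00 = $2,599.99

$2,599.99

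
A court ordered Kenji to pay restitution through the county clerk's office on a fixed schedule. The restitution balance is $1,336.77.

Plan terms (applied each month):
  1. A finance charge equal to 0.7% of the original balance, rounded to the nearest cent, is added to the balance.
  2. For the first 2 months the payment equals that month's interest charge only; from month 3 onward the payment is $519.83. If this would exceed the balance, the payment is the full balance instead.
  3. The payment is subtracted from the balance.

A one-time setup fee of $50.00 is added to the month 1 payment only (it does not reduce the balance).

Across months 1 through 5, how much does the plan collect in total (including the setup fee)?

$1,433.57

# | Opening | Interest | Payment | Fee | End bal
1 | $1,336.77 | $9.36 | $9.36 | $50.00 | $1,336.77
2 | $1,336.77 | $9.36 | $9.36 | — | $1,336.77
3 | $1,336.77 | $9.36 | $519.83 | — | $826.30
4 | $826.30 | $9.36 | $519.83 | — | $315.83
5 | $315.83 | $9.36 | $325.19 | — | $0.00
Total paid: $1,433.57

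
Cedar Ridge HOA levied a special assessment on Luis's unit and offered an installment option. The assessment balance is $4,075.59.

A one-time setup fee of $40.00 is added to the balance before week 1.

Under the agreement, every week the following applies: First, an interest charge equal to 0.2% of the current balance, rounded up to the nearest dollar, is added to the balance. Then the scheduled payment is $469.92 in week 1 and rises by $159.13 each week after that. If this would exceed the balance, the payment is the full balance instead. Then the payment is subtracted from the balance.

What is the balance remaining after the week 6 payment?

Week 1: opening $4,115.59; interest $9.00 → $4,124.59; payment $469.92; balance $3,654.67
Week 2: opening $3,654.67; interest $8.00 → $3,662.67; payment $629.05; balance $3,033.62
Week 3: opening $3,033.62; interest $7.00 → $3,040.62; payment $788.18; balance $2,252.44
Week 4: opening $2,252.44; interest $5.00 → $2,257.44; payment $947.31; balance $1,310.13
Week 5: opening $1,310.13; interest $3.00 → $1,313.13; payment $1,106.44; balance $206.69
Week 6: opening $206.69; interest $1.00 → $207.69; payment $207.69; balance $0.00

$0.00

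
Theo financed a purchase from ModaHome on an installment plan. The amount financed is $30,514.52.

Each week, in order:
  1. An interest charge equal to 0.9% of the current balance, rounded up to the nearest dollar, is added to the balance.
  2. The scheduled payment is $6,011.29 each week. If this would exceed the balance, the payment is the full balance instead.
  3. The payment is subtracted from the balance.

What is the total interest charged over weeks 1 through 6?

$867.00

Week 1: opening $30,514.52; interest $275.00 → $30,789.52; payment $6,011.29; balance $24,778.23
Week 2: opening $24,778.23; interest $224.00 → $25,002.23; payment $6,011.29; balance $18,990.94
Week 3: opening $18,990.94; interest $171.00 → $19,161.94; payment $6,011.29; balance $13,150.65
Week 4: opening $13,150.65; interest $119.00 → $13,269.65; payment $6,011.29; balance $7,258.36
Week 5: opening $7,258.36; interest $66.00 → $7,324.36; payment $6,011.29; balance $1,313.07
Week 6: opening $1,313.07; interest $12.00 → $1,325.07; payment $1,325.07; balance $0.00
Total interest: $275.00 + $224.00 + $171.00 + $119.00 + $66.00 + $12.00 = $867.00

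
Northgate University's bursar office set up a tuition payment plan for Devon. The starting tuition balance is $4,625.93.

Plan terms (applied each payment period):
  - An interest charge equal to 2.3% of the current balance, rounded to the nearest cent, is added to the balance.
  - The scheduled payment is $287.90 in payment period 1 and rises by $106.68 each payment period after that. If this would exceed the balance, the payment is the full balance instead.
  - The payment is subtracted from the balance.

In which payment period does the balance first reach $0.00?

Payment period 1: opening $4,625.93; interest $106.40 → $4,732.33; payment $287.90; balance $4,444.43
Payment period 2: opening $4,444.43; interest $102.22 → $4,546.65; payment $394.58; balance $4,152.07
Payment period 3: opening $4,152.07; interest $95.50 → $4,247.57; payment $501.26; balance $3,746.31
Payment period 4: opening $3,746.31; interest $86.17 → $3,832.48; payment $607.94; balance $3,224.54
Payment period 5: opening $3,224.54; interest $74.16 → $3,298.70; payment $714.62; balance $2,584.08
Payment period 6: opening $2,584.08; interest $59.43 → $2,643.51; payment $821.30; balance $1,822.21
Payment period 7: opening $1,822.21; interest $41.91 → $1,864.12; payment $927.98; balance $936.14
Payment period 8: opening $936.14; interest $21.53 → $957.67; payment $957.67; balance $0.00
Balance reaches $0.00 in payment period 8.

8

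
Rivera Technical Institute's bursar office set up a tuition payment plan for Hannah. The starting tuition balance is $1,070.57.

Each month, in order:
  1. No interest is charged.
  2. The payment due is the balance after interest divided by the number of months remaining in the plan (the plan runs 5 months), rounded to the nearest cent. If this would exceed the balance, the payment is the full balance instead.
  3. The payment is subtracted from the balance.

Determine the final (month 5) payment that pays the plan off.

$214.11

Month 1: opening $1,070.57; payment $214.11; balance $856.46
Month 2: opening $856.46; payment $214.12; balance $642.34
Month 3: opening $642.34; payment $214.11; balance $428.23
Month 4: opening $428.23; payment $214.12; balance $214.11
Month 5: opening $214.11; payment $214.11; balance $0.00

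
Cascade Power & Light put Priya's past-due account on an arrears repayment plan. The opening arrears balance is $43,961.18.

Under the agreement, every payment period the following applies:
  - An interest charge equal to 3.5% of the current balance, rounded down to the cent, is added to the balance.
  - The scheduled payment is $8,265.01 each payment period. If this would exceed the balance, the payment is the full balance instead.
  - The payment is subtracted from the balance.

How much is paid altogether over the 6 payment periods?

Payment period 1: $43,961.18 +$1,538.64 interest = $45,499.82; pay $8,265.01 → $37,234.81
Payment period 2: $37,234.81 +$1,303.21 interest = $38,538.02; pay $8,265.01 → $30,273.01
Payment period 3: $30,273.01 +$1,059.55 interest = $31,332.56; pay $8,265.01 → $23,067.55
Payment period 4: $23,067.55 +$807.36 interest = $23,874.91; pay $8,265.01 → $15,609.90
Payment period 5: $15,609.90 +$546.34 interest = $16,156.24; pay $8,265.01 → $7,891.23
Payment period 6: $7,891.23 +$276.19 interest = $8,167.42; pay $8,167.42 → $0.00
Total paid: $49,492.47

$49,492.47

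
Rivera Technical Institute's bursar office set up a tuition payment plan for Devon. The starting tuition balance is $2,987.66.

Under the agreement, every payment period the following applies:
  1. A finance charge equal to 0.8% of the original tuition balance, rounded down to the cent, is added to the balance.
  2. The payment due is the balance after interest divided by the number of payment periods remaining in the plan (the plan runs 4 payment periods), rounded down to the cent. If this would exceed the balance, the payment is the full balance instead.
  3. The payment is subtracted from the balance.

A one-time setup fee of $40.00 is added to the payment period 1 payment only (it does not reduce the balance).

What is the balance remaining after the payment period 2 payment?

$1,521.72

# | Opening | Interest | Payment | Fee | End bal
1 | $2,987.66 | $23.90 | $752.89 | $40.00 | $2,258.67
2 | $2,258.67 | $23.90 | $760.85 | — | $1,521.72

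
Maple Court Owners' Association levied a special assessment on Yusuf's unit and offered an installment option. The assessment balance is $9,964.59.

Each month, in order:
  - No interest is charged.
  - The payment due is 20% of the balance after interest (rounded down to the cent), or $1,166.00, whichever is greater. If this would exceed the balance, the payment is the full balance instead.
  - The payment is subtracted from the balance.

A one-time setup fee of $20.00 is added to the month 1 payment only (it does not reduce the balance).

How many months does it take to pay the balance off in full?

Month 1: $9,964.59 − $1,992.91 (+ $20.00 fee) → $7,971.68
Month 2: $7,971.68 − $1,594.33 → $6,377.35
Month 3: $6,377.35 − $1,275.47 → $5,101.88
Month 4: $5,101.88 − $1,166.00 → $3,935.88
Month 5: $3,935.88 − $1,166.00 → $2,769.88
Month 6: $2,769.88 − $1,166.00 → $1,603.88
Month 7: $1,603.88 − $1,166.00 → $437.88
Month 8: $437.88 − $437.88 → $0.00
Balance reaches $0.00 in month 8.

8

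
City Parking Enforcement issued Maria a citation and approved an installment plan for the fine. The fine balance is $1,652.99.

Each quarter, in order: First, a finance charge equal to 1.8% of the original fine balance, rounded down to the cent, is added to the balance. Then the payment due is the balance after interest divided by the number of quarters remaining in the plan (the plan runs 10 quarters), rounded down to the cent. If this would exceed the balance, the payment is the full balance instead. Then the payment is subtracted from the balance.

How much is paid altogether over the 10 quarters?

$1,950.49

# | Opening | Interest | Payment | End bal
1 | $1,652.99 | $29.75 | $168.27 | $1,514.47
2 | $1,514.47 | $29.75 | $171.58 | $1,372.64
3 | $1,372.64 | $29.75 | $175.29 | $1,227.10
4 | $1,227.10 | $29.75 | $179.55 | $1,077.30
5 | $1,077.30 | $29.75 | $184.50 | $922.55
6 | $922.55 | $29.75 | $190.46 | $761.84
7 | $761.84 | $29.75 | $197.89 | $593.70
8 | $593.70 | $29.75 | $207.81 | $415.64
9 | $415.64 | $29.75 | $222.69 | $222.70
10 | $222.70 | $29.75 | $252.45 | $0.00
Total paid: $1,950.49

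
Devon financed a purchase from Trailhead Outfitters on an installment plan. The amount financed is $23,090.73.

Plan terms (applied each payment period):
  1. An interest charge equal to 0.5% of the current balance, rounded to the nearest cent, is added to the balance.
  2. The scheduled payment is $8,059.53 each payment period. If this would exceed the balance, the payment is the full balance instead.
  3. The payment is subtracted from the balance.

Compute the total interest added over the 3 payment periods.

Payment period 1: opening $23,090.73; interest $115.45 → $23,206.18; payment $8,059.53; balance $15,146.65
Payment period 2: opening $15,146.65; interest $75.73 → $15,222.38; payment $8,059.53; balance $7,162.85
Payment period 3: opening $7,162.85; interest $35.81 → $7,198.66; payment $7,198.66; balance $0.00
Total interest: $115.45 + $75.73 + $35.81 = $226.99

$226.99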